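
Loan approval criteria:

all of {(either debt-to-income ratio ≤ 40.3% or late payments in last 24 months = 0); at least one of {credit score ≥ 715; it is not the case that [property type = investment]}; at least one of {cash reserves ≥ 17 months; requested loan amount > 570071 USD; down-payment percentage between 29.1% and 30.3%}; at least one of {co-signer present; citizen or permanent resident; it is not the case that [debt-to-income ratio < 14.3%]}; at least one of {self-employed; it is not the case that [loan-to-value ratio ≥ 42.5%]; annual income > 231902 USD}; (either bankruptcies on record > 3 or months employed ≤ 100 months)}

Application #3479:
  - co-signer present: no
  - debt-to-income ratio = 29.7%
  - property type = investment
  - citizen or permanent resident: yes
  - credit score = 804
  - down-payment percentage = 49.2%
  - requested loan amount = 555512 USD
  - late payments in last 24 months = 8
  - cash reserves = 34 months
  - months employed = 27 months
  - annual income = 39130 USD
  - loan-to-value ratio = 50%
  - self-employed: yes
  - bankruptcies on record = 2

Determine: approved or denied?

Approved

Atomic conditions:
  debt-to-income ratio ≤ 40.3%: 29.7 ≤ 40.3 is true
  late payments in last 24 months = 0: 8 == 0 is false
  credit score ≥ 715: 804 ≥ 715 is true
  property type = investment: investment == investment is true
  cash reserves ≥ 17 months: 34 ≥ 17 is true
  requested loan amount > 570071 USD: 555512 > 570071 is false
  down-payment percentage between 29.1% and 30.3%: 49.2 in [29.1, 30.3] is false
  co-signer present: no → false
  citizen or permanent resident: yes → true
  debt-to-income ratio < 14.3%: 29.7 < 14.3 is false
  self-employed: yes → true
  loan-to-value ratio ≥ 42.5%: 50 ≥ 42.5 is true
  annual income > 231902 USD: 39130 > 231902 is false
  bankruptcies on record > 3: 2 > 3 is false
  months employed ≤ 100 months: 27 ≤ 100 is true
Combine:
[1] true OR false = true
[2.2] NOT true = false
[2] true OR false = true
[3] true OR false OR false = true
[4.3] NOT false = true
[4] false OR true OR true = true
[5.2] NOT true = false
[5] true OR false OR false = true
[6] false OR true = true
[root] true AND true AND true AND true AND true AND true = true
Overall: true → approved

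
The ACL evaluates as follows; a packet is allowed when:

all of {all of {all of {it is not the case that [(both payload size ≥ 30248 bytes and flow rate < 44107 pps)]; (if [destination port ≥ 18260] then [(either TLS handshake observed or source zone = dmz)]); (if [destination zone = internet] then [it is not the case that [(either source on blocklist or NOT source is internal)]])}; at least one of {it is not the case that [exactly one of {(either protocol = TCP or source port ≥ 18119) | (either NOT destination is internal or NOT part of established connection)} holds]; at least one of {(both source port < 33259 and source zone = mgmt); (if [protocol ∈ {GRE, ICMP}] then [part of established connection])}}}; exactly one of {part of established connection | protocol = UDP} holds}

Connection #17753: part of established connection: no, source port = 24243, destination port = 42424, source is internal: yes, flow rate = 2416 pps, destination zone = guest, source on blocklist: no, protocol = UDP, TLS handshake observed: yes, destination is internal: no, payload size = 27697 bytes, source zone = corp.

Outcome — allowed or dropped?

Atomic conditions:
  payload size ≥ 30248 bytes: 27697 ≥ 30248 is false
  flow rate < 44107 pps: 2416 < 44107 is true
  destination port ≥ 18260: 42424 ≥ 18260 is true
  TLS handshake observed: yes → true
  source zone = dmz: corp == dmz is false
  destination zone = internet: guest == internet is false
  source on blocklist: no → false
  NOT source is internal: yes → false
  protocol = TCP: UDP == TCP is false
  source port ≥ 18119: 24243 ≥ 18119 is true
  NOT destination is internal: no → true
  NOT part of established connection: no → true
  source port < 33259: 24243 < 33259 is true
  source zone = mgmt: corp == mgmt is false
  protocol ∈ {GRE, ICMP}: UDP is not in the set → false
  part of established connection: no → false
  protocol = UDP: UDP == UDP is true
Combine:
[1.1.1.1] false AND true = false
[1.1.1] NOT false = true
[1.1.2.2] true OR false = true
[1.1.2] true → true = true
[1.1.3.2.1] false OR false = false
[1.1.3.2] NOT false = true
[1.1.3] false → true (antecedent false ⇒ implication holds) = true
[1.1] true AND true AND true = true
[1.2.1.1.1] false OR true = true
[1.2.1.1.2] true OR true = true
[1.2.1.1] exactly-one(true, true) = false
[1.2.1] NOT false = true
[1.2.2.1] true AND false = false
[1.2.2.2] false → false (antecedent false ⇒ implication holds) = true
[1.2.2] false OR true = true
[1.2] true OR true = true
[1] true AND true = true
[2] exactly-one(false, true) = true
[root] true AND true = true
Overall: true → allowed

Allowed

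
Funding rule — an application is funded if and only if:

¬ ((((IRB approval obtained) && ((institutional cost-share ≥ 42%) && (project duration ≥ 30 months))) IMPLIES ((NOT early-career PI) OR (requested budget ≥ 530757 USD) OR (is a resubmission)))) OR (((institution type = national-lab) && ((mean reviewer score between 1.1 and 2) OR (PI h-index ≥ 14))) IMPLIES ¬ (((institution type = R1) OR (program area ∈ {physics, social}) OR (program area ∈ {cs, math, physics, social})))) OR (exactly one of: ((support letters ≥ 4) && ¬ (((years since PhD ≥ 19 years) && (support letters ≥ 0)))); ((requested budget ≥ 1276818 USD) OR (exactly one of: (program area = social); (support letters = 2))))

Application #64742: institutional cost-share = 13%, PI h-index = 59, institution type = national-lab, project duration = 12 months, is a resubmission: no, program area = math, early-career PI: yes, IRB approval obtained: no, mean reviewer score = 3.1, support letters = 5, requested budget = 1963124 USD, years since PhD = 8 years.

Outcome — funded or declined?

Declined

Atomic conditions:
  IRB approval obtained: no → false
  institutional cost-share ≥ 42%: 13 ≥ 42 is false
  project duration ≥ 30 months: 12 ≥ 30 is false
  NOT early-career PI: yes → false
  requested budget ≥ 530757 USD: 1963124 ≥ 530757 is true
  is a resubmission: no → false
  institution type = national-lab: national-lab == national-lab is true
  mean reviewer score between 1.1 and 2: 3.1 in [1.1, 2] is false
  PI h-index ≥ 14: 59 ≥ 14 is true
  institution type = R1: national-lab == R1 is false
  program area ∈ {physics, social}: math is not in the set → false
  program area ∈ {cs, math, physics, social}: math is in the set → true
  support letters ≥ 4: 5 ≥ 4 is true
  years since PhD ≥ 19 years: 8 ≥ 19 is false
  support letters ≥ 0: 5 ≥ 0 is true
  requested budget ≥ 1276818 USD: 1963124 ≥ 1276818 is true
  program area = social: math == social is false
  support letters = 2: 5 == 2 is false
Combine:
[1.1.1.2] false AND false = false
[1.1.1] false AND false = false
[1.1.2] false OR true OR false = true
[1.1] false → true (antecedent false ⇒ implication holds) = true
[1] NOT true = false
[2.1.2] false OR true = true
[2.1] true AND true = true
[2.2.1] false OR false OR true = true
[2.2] NOT true = false
[2] true → false = false
[3.1.2.1] false AND true = false
[3.1.2] NOT false = true
[3.1] true AND true = true
[3.2.2] exactly-one(false, false) = false
[3.2] true OR false = true
[3] exactly-one(true, true) = false
[root] false OR false OR false = false
Overall: false → declined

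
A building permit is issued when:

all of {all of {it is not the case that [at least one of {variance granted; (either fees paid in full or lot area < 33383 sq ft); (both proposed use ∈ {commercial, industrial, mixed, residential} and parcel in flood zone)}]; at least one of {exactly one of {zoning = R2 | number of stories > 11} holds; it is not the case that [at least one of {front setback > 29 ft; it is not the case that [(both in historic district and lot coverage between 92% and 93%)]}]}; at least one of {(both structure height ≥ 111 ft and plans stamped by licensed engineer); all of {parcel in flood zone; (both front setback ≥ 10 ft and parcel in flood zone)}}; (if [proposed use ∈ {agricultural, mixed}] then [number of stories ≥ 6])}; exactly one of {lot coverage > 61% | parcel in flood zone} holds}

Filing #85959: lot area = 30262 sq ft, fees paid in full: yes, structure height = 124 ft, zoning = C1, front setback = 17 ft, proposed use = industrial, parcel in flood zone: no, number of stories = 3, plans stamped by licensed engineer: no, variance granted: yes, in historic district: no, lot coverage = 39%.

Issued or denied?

Denied

Atomic conditions:
  variance granted: yes → true
  fees paid in full: yes → true
  lot area < 33383 sq ft: 30262 < 33383 is true
  proposed use ∈ {commercial, industrial, mixed, residential}: industrial is in the set → true
  parcel in flood zone: no → false
  zoning = R2: C1 == R2 is false
  number of stories > 11: 3 > 11 is false
  front setback > 29 ft: 17 > 29 is false
  in historic district: no → false
  lot coverage between 92% and 93%: 39 in [92, 93] is false
  structure height ≥ 111 ft: 124 ≥ 111 is true
  plans stamped by licensed engineer: no → false
  front setback ≥ 10 ft: 17 ≥ 10 is true
  proposed use ∈ {agricultural, mixed}: industrial is not in the set → false
  number of stories ≥ 6: 3 ≥ 6 is false
  lot coverage > 61%: 39 > 61 is false
Combine:
[1.1.1.2] true OR true = true
[1.1.1.3] true AND false = false
[1.1.1] true OR true OR false = true
[1.1] NOT true = false
[1.2.1] exactly-one(false, false) = false
[1.2.2.1.2.1] false AND false = false
[1.2.2.1.2] NOT false = true
[1.2.2.1] false OR true = true
[1.2.2] NOT true = false
[1.2] false OR false = false
[1.3.1] true AND false = false
[1.3.2.2] true AND false = false
[1.3.2] false AND false = false
[1.3] false OR false = false
[1.4] false → false (antecedent false ⇒ implication holds) = true
[1] false AND false AND false AND true = false
[2] exactly-one(false, false) = false
[root] false AND false = false
Overall: false → denied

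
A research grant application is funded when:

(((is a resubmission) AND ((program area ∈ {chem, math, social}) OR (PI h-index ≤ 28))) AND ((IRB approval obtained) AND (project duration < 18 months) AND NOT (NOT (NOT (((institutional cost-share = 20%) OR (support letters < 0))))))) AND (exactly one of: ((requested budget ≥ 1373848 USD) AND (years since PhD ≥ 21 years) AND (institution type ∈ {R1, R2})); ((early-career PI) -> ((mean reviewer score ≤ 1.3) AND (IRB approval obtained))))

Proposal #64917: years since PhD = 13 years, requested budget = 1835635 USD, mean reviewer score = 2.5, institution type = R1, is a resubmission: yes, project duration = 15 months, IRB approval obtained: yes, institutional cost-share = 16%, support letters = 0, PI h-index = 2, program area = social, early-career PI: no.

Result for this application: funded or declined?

Funded

Atomic conditions:
  is a resubmission: yes → true
  program area ∈ {chem, math, social}: social is in the set → true
  PI h-index ≤ 28: 2 ≤ 28 is true
  IRB approval obtained: yes → true
  project duration < 18 months: 15 < 18 is true
  institutional cost-share = 20%: 16 == 20 is false
  support letters < 0: 0 < 0 is false
  requested budget ≥ 1373848 USD: 1835635 ≥ 1373848 is true
  years since PhD ≥ 21 years: 13 ≥ 21 is false
  institution type ∈ {R1, R2}: R1 is in the set → true
  early-career PI: no → false
  mean reviewer score ≤ 1.3: 2.5 ≤ 1.3 is false
Combine:
[1.1.2] true OR true = true
[1.1] true AND true = true
[1.2.3.1.1.1] false OR false = false
[1.2.3.1.1] NOT false = true
[1.2.3.1] NOT true = false
[1.2.3] NOT false = true
[1.2] true AND true AND true = true
[1] true AND true = true
[2.1] true AND false AND true = false
[2.2.2] false AND true = false
[2.2] false → false (antecedent false ⇒ implication holds) = true
[2] exactly-one(false, true) = true
[root] true AND true = true
Overall: true → funded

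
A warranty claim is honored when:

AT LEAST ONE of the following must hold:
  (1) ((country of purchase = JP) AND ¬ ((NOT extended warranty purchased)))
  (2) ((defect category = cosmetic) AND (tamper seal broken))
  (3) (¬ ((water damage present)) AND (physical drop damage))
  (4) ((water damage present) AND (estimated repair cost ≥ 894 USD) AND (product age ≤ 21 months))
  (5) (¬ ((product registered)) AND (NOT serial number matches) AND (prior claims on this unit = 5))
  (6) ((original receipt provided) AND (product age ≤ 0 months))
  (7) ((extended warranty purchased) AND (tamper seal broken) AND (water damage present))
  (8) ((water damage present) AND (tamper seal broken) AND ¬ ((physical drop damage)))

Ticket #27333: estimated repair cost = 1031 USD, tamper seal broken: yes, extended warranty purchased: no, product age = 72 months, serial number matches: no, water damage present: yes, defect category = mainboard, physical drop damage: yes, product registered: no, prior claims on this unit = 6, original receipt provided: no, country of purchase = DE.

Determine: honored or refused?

Atomic conditions:
  country of purchase = JP: DE == JP is false
  NOT extended warranty purchased: no → true
  defect category = cosmetic: mainboard == cosmetic is false
  tamper seal broken: yes → true
  water damage present: yes → true
  physical drop damage: yes → true
  estimated repair cost ≥ 894 USD: 1031 ≥ 894 is true
  product age ≤ 21 months: 72 ≤ 21 is false
  product registered: no → false
  NOT serial number matches: no → true
  prior claims on this unit = 5: 6 == 5 is false
  original receipt provided: no → false
  product age ≤ 0 months: 72 ≤ 0 is false
  extended warranty purchased: no → false
Combine:
[1.2] NOT true = false
[1] false AND false = false
[2] false AND true = false
[3.1] NOT true = false
[3] false AND true = false
[4] true AND true AND false = false
[5.1] NOT false = true
[5] true AND true AND false = false
[6] false AND false = false
[7] false AND true AND true = false
[8.3] NOT true = false
[8] true AND true AND false = false
[root] false OR false OR false OR false OR false OR false OR false OR false = false
Overall: false → refused

Refused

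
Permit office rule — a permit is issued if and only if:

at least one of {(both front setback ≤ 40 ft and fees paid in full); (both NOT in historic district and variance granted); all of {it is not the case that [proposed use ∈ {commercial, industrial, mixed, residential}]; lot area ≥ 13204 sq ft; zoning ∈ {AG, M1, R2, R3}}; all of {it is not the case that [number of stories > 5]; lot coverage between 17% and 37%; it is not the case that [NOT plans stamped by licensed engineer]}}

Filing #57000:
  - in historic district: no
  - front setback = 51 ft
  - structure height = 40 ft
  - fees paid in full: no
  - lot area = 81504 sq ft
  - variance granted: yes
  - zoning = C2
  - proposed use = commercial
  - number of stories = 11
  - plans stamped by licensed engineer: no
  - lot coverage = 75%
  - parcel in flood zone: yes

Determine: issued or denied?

Issued

Atomic conditions:
  front setback ≤ 40 ft: 51 ≤ 40 is false
  fees paid in full: no → false
  NOT in historic district: no → true
  variance granted: yes → true
  proposed use ∈ {commercial, industrial, mixed, residential}: commercial is in the set → true
  lot area ≥ 13204 sq ft: 81504 ≥ 13204 is true
  zoning ∈ {AG, M1, R2, R3}: C2 is not in the set → false
  number of stories > 5: 11 > 5 is true
  lot coverage between 17% and 37%: 75 in [17, 37] is false
  NOT plans stamped by licensed engineer: no → true
Combine:
[1] false AND false = false
[2] true AND true = true
[3.1] NOT true = false
[3] false AND true AND false = false
[4.1] NOT true = false
[4.3] NOT true = false
[4] false AND false AND false = false
[root] false OR true OR false OR false = true
Overall: true → issued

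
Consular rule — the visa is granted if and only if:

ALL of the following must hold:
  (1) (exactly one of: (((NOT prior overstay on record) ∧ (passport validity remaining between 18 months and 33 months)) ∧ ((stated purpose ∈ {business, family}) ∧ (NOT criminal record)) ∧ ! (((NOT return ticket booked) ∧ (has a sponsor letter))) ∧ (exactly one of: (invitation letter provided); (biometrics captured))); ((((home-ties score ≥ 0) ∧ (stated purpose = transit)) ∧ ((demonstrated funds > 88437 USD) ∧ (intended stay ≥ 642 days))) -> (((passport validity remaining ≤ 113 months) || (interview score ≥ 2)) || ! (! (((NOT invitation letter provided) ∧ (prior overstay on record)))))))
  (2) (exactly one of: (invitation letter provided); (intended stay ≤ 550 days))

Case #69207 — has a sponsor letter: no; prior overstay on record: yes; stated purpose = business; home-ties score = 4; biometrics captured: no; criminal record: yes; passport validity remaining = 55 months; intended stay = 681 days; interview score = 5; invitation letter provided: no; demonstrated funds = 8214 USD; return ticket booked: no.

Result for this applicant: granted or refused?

Refused

Atomic conditions:
  NOT prior overstay on record: yes → false
  passport validity remaining between 18 months and 33 months: 55 in [18, 33] is false
  stated purpose ∈ {business, family}: business is in the set → true
  NOT criminal record: yes → false
  NOT return ticket booked: no → true
  has a sponsor letter: no → false
  invitation letter provided: no → false
  biometrics captured: no → false
  home-ties score ≥ 0: 4 ≥ 0 is true
  stated purpose = transit: business == transit is false
  demonstrated funds > 88437 USD: 8214 > 88437 is false
  intended stay ≥ 642 days: 681 ≥ 642 is true
  passport validity remaining ≤ 113 months: 55 ≤ 113 is true
  interview score ≥ 2: 5 ≥ 2 is true
  NOT invitation letter provided: no → true
  prior overstay on record: yes → true
  intended stay ≤ 550 days: 681 ≤ 550 is false
Combine:
[1.1.1] false AND false = false
[1.1.2] true AND false = false
[1.1.3.1] true AND false = false
[1.1.3] NOT false = true
[1.1.4] exactly-one(false, false) = false
[1.1] false AND false AND true AND false = false
[1.2.1.1] true AND false = false
[1.2.1.2] false AND true = false
[1.2.1] false AND false = false
[1.2.2.1] true OR true = true
[1.2.2.2.1.1] true AND true = true
[1.2.2.2.1] NOT true = false
[1.2.2.2] NOT false = true
[1.2.2] true OR true = true
[1.2] false → true (antecedent false ⇒ implication holds) = true
[1] exactly-one(false, true) = true
[2] exactly-one(false, false) = false
[root] true AND false = false
Overall: false → refused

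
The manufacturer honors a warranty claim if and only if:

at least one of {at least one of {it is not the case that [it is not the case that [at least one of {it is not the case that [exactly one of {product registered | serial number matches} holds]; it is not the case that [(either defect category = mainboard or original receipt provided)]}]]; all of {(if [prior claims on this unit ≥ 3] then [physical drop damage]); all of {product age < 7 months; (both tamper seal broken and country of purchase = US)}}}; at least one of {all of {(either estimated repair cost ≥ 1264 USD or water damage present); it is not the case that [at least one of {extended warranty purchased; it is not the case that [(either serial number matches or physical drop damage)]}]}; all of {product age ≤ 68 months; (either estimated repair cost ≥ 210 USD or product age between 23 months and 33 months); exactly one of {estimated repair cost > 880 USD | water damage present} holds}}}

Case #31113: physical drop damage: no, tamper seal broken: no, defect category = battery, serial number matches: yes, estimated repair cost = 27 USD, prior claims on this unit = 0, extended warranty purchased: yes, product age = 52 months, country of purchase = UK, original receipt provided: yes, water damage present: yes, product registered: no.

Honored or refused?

Atomic conditions:
  product registered: no → false
  serial number matches: yes → true
  defect category = mainboard: battery == mainboard is false
  original receipt provided: yes → true
  prior claims on this unit ≥ 3: 0 ≥ 3 is false
  physical drop damage: no → false
  product age < 7 months: 52 < 7 is false
  tamper seal broken: no → false
  country of purchase = US: UK == US is false
  estimated repair cost ≥ 1264 USD: 27 ≥ 1264 is false
  water damage present: yes → true
  extended warranty purchased: yes → true
  product age ≤ 68 months: 52 ≤ 68 is true
  estimated repair cost ≥ 210 USD: 27 ≥ 210 is false
  product age between 23 months and 33 months: 52 in [23, 33] is false
  estimated repair cost > 880 USD: 27 > 880 is false
Combine:
[1.1.1.1.1.1] exactly-one(false, true) = true
[1.1.1.1.1] NOT true = false
[1.1.1.1.2.1] false OR true = true
[1.1.1.1.2] NOT true = false
[1.1.1.1] false OR false = false
[1.1.1] NOT false = true
[1.1] NOT true = false
[1.2.1] false → false (antecedent false ⇒ implication holds) = true
[1.2.2.2] false AND false = false
[1.2.2] false AND false = false
[1.2] true AND false = false
[1] false OR false = false
[2.1.1] false OR true = true
[2.1.2.1.2.1] true OR false = true
[2.1.2.1.2] NOT true = false
[2.1.2.1] true OR false = true
[2.1.2] NOT true = false
[2.1] true AND false = false
[2.2.2] false OR false = false
[2.2.3] exactly-one(false, true) = true
[2.2] true AND false AND true = false
[2] false OR false = false
[root] false OR false = false
Overall: false → refused

Refused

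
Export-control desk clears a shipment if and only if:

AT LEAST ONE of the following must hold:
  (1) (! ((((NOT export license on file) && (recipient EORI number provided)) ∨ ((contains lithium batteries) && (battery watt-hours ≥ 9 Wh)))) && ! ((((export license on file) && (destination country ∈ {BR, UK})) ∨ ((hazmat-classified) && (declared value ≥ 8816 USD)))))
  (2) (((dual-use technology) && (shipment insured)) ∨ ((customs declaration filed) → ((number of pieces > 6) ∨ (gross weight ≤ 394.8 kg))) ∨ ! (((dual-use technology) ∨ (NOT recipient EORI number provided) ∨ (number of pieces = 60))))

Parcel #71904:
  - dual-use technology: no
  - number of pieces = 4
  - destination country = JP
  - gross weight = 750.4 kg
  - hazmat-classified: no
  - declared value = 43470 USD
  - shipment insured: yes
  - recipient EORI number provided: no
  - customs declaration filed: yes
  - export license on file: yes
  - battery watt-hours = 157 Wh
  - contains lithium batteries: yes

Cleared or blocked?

Blocked

Atomic conditions:
  NOT export license on file: yes → false
  recipient EORI number provided: no → false
  contains lithium batteries: yes → true
  battery watt-hours ≥ 9 Wh: 157 ≥ 9 is true
  export license on file: yes → true
  destination country ∈ {BR, UK}: JP is not in the set → false
  hazmat-classified: no → false
  declared value ≥ 8816 USD: 43470 ≥ 8816 is true
  dual-use technology: no → false
  shipment insured: yes → true
  customs declaration filed: yes → true
  number of pieces > 6: 4 > 6 is false
  gross weight ≤ 394.8 kg: 750.4 ≤ 394.8 is false
  NOT recipient EORI number provided: no → true
  number of pieces = 60: 4 == 60 is false
Combine:
[1.1.1.1] false AND false = false
[1.1.1.2] true AND true = true
[1.1.1] false OR true = true
[1.1] NOT true = false
[1.2.1.1] true AND false = false
[1.2.1.2] false AND true = false
[1.2.1] false OR false = false
[1.2] NOT false = true
[1] false AND true = false
[2.1] false AND true = false
[2.2.2] false OR false = false
[2.2] true → false = false
[2.3.1] false OR true OR false = true
[2.3] NOT true = false
[2] false OR false OR false = false
[root] false OR false = false
Overall: false → blocked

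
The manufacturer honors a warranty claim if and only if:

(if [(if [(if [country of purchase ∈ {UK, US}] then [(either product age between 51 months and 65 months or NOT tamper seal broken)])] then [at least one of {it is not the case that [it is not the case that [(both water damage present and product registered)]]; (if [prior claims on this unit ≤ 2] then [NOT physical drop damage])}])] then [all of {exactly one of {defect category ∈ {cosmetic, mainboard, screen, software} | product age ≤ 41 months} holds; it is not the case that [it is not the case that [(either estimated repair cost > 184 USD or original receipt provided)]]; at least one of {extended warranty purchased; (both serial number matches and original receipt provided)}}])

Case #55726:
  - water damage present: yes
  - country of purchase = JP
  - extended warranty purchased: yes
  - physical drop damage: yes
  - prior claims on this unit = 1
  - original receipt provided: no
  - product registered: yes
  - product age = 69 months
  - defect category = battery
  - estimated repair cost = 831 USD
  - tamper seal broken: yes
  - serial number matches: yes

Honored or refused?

Atomic conditions:
  country of purchase ∈ {UK, US}: JP is not in the set → false
  product age between 51 months and 65 months: 69 in [51, 65] is false
  NOT tamper seal broken: yes → false
  water damage present: yes → true
  product registered: yes → true
  prior claims on this unit ≤ 2: 1 ≤ 2 is true
  NOT physical drop damage: yes → false
  defect category ∈ {cosmetic, mainboard, screen, software}: battery is not in the set → false
  product age ≤ 41 months: 69 ≤ 41 is false
  estimated repair cost > 184 USD: 831 > 184 is true
  original receipt provided: no → false
  extended warranty purchased: yes → true
  serial number matches: yes → true
Combine:
[1.1.2] false OR false = false
[1.1] false → false (antecedent false ⇒ implication holds) = true
[1.2.1.1.1] true AND true = true
[1.2.1.1] NOT true = false
[1.2.1] NOT false = true
[1.2.2] true → false = false
[1.2] true OR false = true
[1] true → true = true
[2.1] exactly-one(false, false) = false
[2.2.1.1] true OR false = true
[2.2.1] NOT true = false
[2.2] NOT false = true
[2.3.2] true AND false = false
[2.3] true OR false = true
[2] false AND true AND true = false
[root] true → false = false
Overall: false → refused

Refused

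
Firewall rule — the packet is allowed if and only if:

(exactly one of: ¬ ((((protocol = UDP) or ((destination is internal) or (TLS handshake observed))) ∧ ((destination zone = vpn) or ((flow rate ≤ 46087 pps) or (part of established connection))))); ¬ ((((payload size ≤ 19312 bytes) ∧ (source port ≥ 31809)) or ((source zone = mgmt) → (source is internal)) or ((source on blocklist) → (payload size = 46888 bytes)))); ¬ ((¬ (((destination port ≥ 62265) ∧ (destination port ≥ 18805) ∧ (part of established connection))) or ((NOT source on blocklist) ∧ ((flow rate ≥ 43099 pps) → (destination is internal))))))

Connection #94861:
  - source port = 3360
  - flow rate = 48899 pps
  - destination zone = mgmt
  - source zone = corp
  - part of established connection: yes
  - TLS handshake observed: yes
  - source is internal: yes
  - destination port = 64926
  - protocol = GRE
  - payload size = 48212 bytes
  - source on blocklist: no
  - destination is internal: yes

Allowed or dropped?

Atomic conditions:
  protocol = UDP: GRE == UDP is false
  destination is internal: yes → true
  TLS handshake observed: yes → true
  destination zone = vpn: mgmt == vpn is false
  flow rate ≤ 46087 pps: 48899 ≤ 46087 is false
  part of established connection: yes → true
  payload size ≤ 19312 bytes: 48212 ≤ 19312 is false
  source port ≥ 31809: 3360 ≥ 31809 is false
  source zone = mgmt: corp == mgmt is false
  source is internal: yes → true
  source on blocklist: no → false
  payload size = 46888 bytes: 48212 == 46888 is false
  destination port ≥ 62265: 64926 ≥ 62265 is true
  destination port ≥ 18805: 64926 ≥ 18805 is true
  NOT source on blocklist: no → true
  flow rate ≥ 43099 pps: 48899 ≥ 43099 is true
Combine:
[1.1.1.2] true OR true = true
[1.1.1] false OR true = true
[1.1.2.2] false OR true = true
[1.1.2] false OR true = true
[1.1] true AND true = true
[1] NOT true = false
[2.1.1] false AND false = false
[2.1.2] false → true (antecedent false ⇒ implication holds) = true
[2.1.3] false → false (antecedent false ⇒ implication holds) = true
[2.1] false OR true OR true = true
[2] NOT true = false
[3.1.1.1] true AND true AND true = true
[3.1.1] NOT true = false
[3.1.2.2] true → true = true
[3.1.2] true AND true = true
[3.1] false OR true = true
[3] NOT true = false
[root] exactly-one(false, false, false) = false
Overall: false → dropped

Dropped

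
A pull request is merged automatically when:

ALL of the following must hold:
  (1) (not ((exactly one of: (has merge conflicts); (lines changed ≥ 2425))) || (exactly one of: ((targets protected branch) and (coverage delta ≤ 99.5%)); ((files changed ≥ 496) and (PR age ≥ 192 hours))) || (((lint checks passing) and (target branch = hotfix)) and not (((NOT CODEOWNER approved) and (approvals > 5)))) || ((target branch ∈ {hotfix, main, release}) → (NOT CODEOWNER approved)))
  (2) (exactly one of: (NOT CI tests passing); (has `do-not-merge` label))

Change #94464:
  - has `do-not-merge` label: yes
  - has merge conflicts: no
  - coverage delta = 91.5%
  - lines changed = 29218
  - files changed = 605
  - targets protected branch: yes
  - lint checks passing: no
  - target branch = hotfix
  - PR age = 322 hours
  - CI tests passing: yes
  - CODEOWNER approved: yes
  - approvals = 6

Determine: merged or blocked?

Atomic conditions:
  has merge conflicts: no → false
  lines changed ≥ 2425: 29218 ≥ 2425 is true
  targets protected branch: yes → true
  coverage delta ≤ 99.5%: 91.5 ≤ 99.5 is true
  files changed ≥ 496: 605 ≥ 496 is true
  PR age ≥ 192 hours: 322 ≥ 192 is true
  lint checks passing: no → false
  target branch = hotfix: hotfix == hotfix is true
  NOT CODEOWNER approved: yes → false
  approvals > 5: 6 > 5 is true
  target branch ∈ {hotfix, main, release}: hotfix is in the set → true
  NOT CI tests passing: yes → false
  has `do-not-merge` label: yes → true
Combine:
[1.1.1] exactly-one(false, true) = true
[1.1] NOT true = false
[1.2.1] true AND true = true
[1.2.2] true AND true = true
[1.2] exactly-one(true, true) = false
[1.3.1] false AND true = false
[1.3.2.1] false AND true = false
[1.3.2] NOT false = true
[1.3] false AND true = false
[1.4] true → false = false
[1] false OR false OR false OR false = false
[2] exactly-one(false, true) = true
[root] false AND true = false
Overall: false → blocked

Blocked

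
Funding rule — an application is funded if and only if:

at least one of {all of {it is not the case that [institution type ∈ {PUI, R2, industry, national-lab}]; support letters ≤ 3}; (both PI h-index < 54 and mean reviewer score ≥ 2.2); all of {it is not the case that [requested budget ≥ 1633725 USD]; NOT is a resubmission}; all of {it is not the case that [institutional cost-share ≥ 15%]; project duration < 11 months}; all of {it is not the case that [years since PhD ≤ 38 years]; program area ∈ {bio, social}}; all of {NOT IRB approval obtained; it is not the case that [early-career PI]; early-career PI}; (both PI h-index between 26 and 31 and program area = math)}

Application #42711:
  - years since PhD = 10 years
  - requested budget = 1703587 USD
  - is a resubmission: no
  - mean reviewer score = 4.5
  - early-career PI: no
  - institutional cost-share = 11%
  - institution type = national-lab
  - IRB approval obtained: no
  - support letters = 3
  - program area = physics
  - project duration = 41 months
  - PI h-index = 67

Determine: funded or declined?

Atomic conditions:
  institution type ∈ {PUI, R2, industry, national-lab}: national-lab is in the set → true
  support letters ≤ 3: 3 ≤ 3 is true
  PI h-index < 54: 67 < 54 is false
  mean reviewer score ≥ 2.2: 4.5 ≥ 2.2 is true
  requested budget ≥ 1633725 USD: 1703587 ≥ 1633725 is true
  NOT is a resubmission: no → true
  institutional cost-share ≥ 15%: 11 ≥ 15 is false
  project duration < 11 months: 41 < 11 is false
  years since PhD ≤ 38 years: 10 ≤ 38 is true
  program area ∈ {bio, social}: physics is not in the set → false
  NOT IRB approval obtained: no → true
  early-career PI: no → false
  PI h-index between 26 and 31: 67 in [26, 31] is false
  program area = math: physics == math is false
Combine:
[1.1] NOT true = false
[1] false AND true = false
[2] false AND true = false
[3.1] NOT true = false
[3] false AND true = false
[4.1] NOT false = true
[4] true AND false = false
[5.1] NOT true = false
[5] false AND false = false
[6.2] NOT false = true
[6] true AND true AND false = false
[7] false AND false = false
[root] false OR false OR false OR false OR false OR false OR false = false
Overall: false → declined

Declined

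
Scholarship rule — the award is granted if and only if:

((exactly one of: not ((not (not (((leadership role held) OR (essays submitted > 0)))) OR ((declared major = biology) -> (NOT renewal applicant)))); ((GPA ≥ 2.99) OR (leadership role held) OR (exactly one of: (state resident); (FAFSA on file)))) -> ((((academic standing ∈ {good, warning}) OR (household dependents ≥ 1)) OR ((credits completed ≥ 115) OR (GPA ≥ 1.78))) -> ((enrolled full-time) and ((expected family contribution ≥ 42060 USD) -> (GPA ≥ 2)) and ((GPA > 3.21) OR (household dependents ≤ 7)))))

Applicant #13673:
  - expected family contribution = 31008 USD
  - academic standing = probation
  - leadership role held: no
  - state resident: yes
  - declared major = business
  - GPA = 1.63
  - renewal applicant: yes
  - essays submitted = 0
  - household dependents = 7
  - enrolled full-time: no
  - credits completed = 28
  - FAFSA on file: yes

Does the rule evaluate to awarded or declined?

Awarded

Atomic conditions:
  leadership role held: no → false
  essays submitted > 0: 0 > 0 is false
  declared major = biology: business == biology is false
  NOT renewal applicant: yes → false
  GPA ≥ 2.99: 1.63 ≥ 2.99 is false
  state resident: yes → true
  FAFSA on file: yes → true
  academic standing ∈ {good, warning}: probation is not in the set → false
  household dependents ≥ 1: 7 ≥ 1 is true
  credits completed ≥ 115: 28 ≥ 115 is false
  GPA ≥ 1.78: 1.63 ≥ 1.78 is false
  enrolled full-time: no → false
  expected family contribution ≥ 42060 USD: 31008 ≥ 42060 is false
  GPA ≥ 2: 1.63 ≥ 2 is false
  GPA > 3.21: 1.63 > 3.21 is false
  household dependents ≤ 7: 7 ≤ 7 is true
Combine:
[1.1.1.1.1.1] false OR false = false
[1.1.1.1.1] NOT false = true
[1.1.1.1] NOT true = false
[1.1.1.2] false → false (antecedent false ⇒ implication holds) = true
[1.1.1] false OR true = true
[1.1] NOT true = false
[1.2.3] exactly-one(true, true) = false
[1.2] false OR false OR false = false
[1] exactly-one(false, false) = false
[2.1.1] false OR true = true
[2.1.2] false OR false = false
[2.1] true OR false = true
[2.2.2] false → false (antecedent false ⇒ implication holds) = true
[2.2.3] false OR true = true
[2.2] false AND true AND true = false
[2] true → false = false
[root] false → false (antecedent false ⇒ implication holds) = true
Overall: true → awarded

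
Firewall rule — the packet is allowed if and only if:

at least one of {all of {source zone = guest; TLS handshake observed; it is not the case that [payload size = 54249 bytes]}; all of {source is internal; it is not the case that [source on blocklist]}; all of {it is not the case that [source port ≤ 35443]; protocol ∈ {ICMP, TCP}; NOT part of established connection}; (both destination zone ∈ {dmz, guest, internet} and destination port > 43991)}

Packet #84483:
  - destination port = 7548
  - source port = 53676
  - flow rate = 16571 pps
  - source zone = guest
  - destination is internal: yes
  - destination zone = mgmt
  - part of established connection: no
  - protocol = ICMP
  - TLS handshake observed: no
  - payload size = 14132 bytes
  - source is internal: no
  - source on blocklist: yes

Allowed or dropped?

Allowed

Atomic conditions:
  source zone = guest: guest == guest is true
  TLS handshake observed: no → false
  payload size = 54249 bytes: 14132 == 54249 is false
  source is internal: no → false
  source on blocklist: yes → true
  source port ≤ 35443: 53676 ≤ 35443 is false
  protocol ∈ {ICMP, TCP}: ICMP is in the set → true
  NOT part of established connection: no → true
  destination zone ∈ {dmz, guest, internet}: mgmt is not in the set → false
  destination port > 43991: 7548 > 43991 is false
Combine:
[1.3] NOT false = true
[1] true AND false AND true = false
[2.2] NOT true = false
[2] false AND false = false
[3.1] NOT false = true
[3] true AND true AND true = true
[4] false AND false = false
[root] false OR false OR true OR false = true
Overall: true → allowed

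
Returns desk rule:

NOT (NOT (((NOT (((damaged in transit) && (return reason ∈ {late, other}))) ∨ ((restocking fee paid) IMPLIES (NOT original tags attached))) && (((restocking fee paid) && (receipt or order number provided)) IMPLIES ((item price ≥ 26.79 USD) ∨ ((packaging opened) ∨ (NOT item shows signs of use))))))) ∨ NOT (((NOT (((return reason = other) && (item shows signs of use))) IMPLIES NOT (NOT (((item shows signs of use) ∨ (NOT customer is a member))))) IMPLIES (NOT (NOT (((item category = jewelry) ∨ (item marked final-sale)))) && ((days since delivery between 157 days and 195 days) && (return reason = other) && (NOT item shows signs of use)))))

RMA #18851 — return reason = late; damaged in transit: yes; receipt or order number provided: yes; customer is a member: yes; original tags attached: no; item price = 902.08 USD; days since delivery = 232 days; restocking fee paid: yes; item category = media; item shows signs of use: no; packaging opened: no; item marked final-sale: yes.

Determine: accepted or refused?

Accepted

Atomic conditions:
  damaged in transit: yes → true
  return reason ∈ {late, other}: late is in the set → true
  restocking fee paid: yes → true
  NOT original tags attached: no → true
  receipt or order number provided: yes → true
  item price ≥ 26.79 USD: 902.08 ≥ 26.79 is true
  packaging opened: no → false
  NOT item shows signs of use: no → true
  return reason = other: late == other is false
  item shows signs of use: no → false
  NOT customer is a member: yes → false
  item category = jewelry: media == jewelry is false
  item marked final-sale: yes → true
  days since delivery between 157 days and 195 days: 232 in [157, 195] is false
Combine:
[1.1.1.1.1.1] true AND true = true
[1.1.1.1.1] NOT true = false
[1.1.1.1.2] true → true = true
[1.1.1.1] false OR true = true
[1.1.1.2.1] true AND true = true
[1.1.1.2.2.2] false OR true = true
[1.1.1.2.2] true OR true = true
[1.1.1.2] true → true = true
[1.1.1] true AND true = true
[1.1] NOT true = false
[1] NOT false = true
[2.1.1.1.1] false AND false = false
[2.1.1.1] NOT false = true
[2.1.1.2.1.1] false OR false = false
[2.1.1.2.1] NOT false = true
[2.1.1.2] NOT true = false
[2.1.1] true → false = false
[2.1.2.1.1.1] false OR true = true
[2.1.2.1.1] NOT true = false
[2.1.2.1] NOT false = true
[2.1.2.2] false AND false AND true = false
[2.1.2] true AND false = false
[2.1] false → false (antecedent false ⇒ implication holds) = true
[2] NOT true = false
[root] true OR false = true
Overall: true → accepted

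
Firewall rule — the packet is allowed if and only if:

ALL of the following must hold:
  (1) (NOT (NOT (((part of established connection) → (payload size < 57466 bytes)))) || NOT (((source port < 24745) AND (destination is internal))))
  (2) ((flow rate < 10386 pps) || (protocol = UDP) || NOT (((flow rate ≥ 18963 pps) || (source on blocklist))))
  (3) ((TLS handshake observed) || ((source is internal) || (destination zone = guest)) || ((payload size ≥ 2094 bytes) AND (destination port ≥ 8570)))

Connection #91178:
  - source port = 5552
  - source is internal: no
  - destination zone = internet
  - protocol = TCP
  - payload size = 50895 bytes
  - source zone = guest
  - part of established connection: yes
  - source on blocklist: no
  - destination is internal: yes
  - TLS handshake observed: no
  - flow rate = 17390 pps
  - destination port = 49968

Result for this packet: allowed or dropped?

Atomic conditions:
  part of established connection: yes → true
  payload size < 57466 bytes: 50895 < 57466 is true
  source port < 24745: 5552 < 24745 is true
  destination is internal: yes → true
  flow rate < 10386 pps: 17390 < 10386 is false
  protocol = UDP: TCP == UDP is false
  flow rate ≥ 18963 pps: 17390 ≥ 18963 is false
  source on blocklist: no → false
  TLS handshake observed: no → false
  source is internal: no → false
  destination zone = guest: internet == guest is false
  payload size ≥ 2094 bytes: 50895 ≥ 2094 is true
  destination port ≥ 8570: 49968 ≥ 8570 is true
Combine:
[1.1.1.1] true → true = true
[1.1.1] NOT true = false
[1.1] NOT false = true
[1.2.1] true AND true = true
[1.2] NOT true = false
[1] true OR false = true
[2.3.1] false OR false = false
[2.3] NOT false = true
[2] false OR false OR true = true
[3.2] false OR false = false
[3.3] true AND true = true
[3] false OR false OR true = true
[root] true AND true AND true = true
Overall: true → allowed

Allowed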